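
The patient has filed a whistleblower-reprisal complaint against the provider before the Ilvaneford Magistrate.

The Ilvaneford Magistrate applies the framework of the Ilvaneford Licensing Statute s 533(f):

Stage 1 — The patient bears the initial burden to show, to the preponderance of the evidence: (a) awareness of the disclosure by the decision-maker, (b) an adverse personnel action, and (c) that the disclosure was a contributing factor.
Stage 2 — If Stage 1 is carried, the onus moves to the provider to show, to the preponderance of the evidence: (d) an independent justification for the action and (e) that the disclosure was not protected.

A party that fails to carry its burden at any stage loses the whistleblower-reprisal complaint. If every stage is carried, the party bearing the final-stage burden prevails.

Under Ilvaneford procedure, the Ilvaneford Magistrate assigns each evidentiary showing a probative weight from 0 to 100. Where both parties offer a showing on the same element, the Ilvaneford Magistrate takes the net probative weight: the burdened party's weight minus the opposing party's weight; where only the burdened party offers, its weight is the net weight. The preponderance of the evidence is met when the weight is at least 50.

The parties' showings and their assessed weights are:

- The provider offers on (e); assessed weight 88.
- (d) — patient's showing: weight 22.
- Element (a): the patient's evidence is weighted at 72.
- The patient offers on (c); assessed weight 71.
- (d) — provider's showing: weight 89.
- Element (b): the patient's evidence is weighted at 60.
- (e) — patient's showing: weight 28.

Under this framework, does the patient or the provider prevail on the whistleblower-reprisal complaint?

At Stage 1 the patient must meet the preponderance of the evidence (weight is at least 50): on (a) the weight is 72, ≥ 50, so (a) meets the standard; on (b) the weight is 60, which does reach 50, so (b) meets the standard; on (c) the weight is 71, ≥ 50, so (c) meets the standard.
  Stage 1 carried; the burden shifts to the provider.
At Stage 2 the provider must meet the preponderance of the evidence (weight is at least 50): on (d) the weight is 89 less the opposing 22 gives net 67, ≥ 50, so (d) meets the standard; on (e) the weight is 88 less the opposing 28 gives net 60, which does reach 50, so (e) meets the standard.
  All elements met at the final stage.
With every stage satisfied, the provider prevails.

provider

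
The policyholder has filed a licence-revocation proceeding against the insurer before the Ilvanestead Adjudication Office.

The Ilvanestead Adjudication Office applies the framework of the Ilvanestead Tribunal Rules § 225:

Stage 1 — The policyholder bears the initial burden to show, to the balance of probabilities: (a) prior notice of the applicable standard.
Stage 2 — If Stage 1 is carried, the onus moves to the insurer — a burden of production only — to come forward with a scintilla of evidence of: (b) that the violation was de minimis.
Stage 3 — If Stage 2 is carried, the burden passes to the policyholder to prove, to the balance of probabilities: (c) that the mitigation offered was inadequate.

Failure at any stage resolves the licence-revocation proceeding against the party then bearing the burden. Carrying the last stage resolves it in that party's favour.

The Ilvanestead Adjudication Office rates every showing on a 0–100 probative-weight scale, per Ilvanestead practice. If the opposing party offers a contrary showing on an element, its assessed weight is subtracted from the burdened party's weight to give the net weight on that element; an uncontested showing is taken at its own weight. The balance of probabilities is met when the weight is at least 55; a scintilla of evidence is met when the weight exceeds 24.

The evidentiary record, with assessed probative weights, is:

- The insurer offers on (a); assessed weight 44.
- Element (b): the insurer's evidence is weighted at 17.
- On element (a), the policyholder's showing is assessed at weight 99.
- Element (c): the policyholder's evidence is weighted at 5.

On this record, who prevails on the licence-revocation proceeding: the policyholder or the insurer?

At Stage 1 the policyholder must meet the balance of probabilities (weight is at least 55): on (a) the weight is 99 less the opposing 44 gives net 55, which does reach 55, so (a) meets the standard.
  All elements met. The burden passes to the insurer.
At Stage 2 the insurer must meet a scintilla of evidence (weight exceeds 24): on (b) the weight is 17, ≤ 24, so (b) does not meet the standard.
  Not every element is met, so the insurer fails to carry Stage 2.
So the policyholder prevails.

policyholder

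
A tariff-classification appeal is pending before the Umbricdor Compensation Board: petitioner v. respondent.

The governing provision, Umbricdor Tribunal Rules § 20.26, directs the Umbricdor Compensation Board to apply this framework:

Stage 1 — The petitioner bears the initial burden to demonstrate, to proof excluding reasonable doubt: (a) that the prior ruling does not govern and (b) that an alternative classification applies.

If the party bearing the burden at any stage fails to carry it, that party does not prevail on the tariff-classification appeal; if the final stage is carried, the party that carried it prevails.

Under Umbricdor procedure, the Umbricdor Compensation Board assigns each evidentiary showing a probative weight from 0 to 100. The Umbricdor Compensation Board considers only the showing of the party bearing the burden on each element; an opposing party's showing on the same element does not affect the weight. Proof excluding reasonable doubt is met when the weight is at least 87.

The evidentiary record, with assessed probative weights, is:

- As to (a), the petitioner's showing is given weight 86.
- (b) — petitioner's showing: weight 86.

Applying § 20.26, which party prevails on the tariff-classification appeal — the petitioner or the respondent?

At Stage 1 the petitioner must meet proof excluding reasonable doubt (weight is at least 87): on (a) the weight is 86, which does not reach 87, so (a) does not meet the standard; on (b) the weight is 86, which does not reach 87, so (b) does not meet the standard.
  Not every element is met, so the petitioner fails to carry Stage 1.
The analysis ends at Stage 1; the respondent prevails.

respondent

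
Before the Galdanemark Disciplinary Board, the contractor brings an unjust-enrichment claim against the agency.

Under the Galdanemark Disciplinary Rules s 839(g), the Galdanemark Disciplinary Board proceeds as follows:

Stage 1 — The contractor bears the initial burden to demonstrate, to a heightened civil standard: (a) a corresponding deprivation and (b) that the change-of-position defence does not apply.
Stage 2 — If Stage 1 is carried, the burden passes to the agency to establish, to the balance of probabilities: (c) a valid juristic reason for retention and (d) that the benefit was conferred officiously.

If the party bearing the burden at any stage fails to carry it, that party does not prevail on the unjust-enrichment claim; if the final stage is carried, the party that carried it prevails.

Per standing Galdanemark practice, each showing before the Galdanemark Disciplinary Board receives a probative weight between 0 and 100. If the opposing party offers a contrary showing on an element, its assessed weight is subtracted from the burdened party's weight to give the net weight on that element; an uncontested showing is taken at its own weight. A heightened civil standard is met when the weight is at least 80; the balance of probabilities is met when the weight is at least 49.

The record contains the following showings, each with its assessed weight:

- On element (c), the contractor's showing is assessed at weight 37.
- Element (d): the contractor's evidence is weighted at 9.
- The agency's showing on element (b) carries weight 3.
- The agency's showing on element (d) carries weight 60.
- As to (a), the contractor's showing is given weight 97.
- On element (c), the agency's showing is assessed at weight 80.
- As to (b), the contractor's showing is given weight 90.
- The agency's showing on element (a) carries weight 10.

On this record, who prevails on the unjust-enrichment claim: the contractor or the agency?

contractor

At Stage 1 the contractor must meet a heightened civil standard (weight is at least 80): on (a) the weight is 97 less the opposing 10 gives net 87, ≥ 80, so (a) meets the standard; on (b) the weight is 90 less the opposing 3 gives net 87, which does reach 80, so (b) meets the standard.
  The contractor carries Stage 1; the agency now bears the burden.
At Stage 2 the agency must meet the balance of probabilities (weight is at least 49): on (c) the weight is 80 less the opposing 37 gives net 43, < 49, so (c) does not meet the standard; on (d) the weight is 60 less the opposing 9 gives net 51, ≥ 49, so (d) meets the standard.
  Not every element is met, so the agency fails to carry Stage 2.
The analysis ends at Stage 2; the contractor prevails.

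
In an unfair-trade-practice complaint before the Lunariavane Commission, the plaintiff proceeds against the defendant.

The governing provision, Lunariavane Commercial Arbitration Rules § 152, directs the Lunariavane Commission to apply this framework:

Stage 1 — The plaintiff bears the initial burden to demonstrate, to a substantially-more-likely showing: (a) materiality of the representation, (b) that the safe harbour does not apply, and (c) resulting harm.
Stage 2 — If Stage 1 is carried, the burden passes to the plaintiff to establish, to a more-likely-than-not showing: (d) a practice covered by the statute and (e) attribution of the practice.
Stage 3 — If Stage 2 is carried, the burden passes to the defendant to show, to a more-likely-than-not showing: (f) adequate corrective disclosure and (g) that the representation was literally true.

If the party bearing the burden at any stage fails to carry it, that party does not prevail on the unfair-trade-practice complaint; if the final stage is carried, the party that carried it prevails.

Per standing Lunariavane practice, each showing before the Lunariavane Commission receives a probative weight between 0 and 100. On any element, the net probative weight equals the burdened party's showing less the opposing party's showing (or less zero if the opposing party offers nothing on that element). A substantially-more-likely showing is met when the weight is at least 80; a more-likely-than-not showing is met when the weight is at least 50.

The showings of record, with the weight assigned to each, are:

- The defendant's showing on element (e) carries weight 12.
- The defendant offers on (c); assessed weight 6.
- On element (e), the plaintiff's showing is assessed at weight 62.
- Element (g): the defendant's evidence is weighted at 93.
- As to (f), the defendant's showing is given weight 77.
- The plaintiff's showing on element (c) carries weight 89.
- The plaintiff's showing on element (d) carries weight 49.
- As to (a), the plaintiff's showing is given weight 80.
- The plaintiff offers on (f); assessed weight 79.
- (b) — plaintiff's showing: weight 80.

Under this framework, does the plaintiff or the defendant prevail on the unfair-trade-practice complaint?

Stage 1 — burden on plaintiff; standard: a substantially-more-likely showing (weight is at least 80).
    (a): 80 ≥ 80 [met]
    (b): 80 ≥ 80 [met]
    (c): 89 − 6 = 83 ≥ 80 [met]
  Stage 1 carried; the burden remains with the plaintiff.
Stage 2 — burden on plaintiff; standard: a more-likely-than-not showing (weight is at least 50).
    (d): 49 < 50 [not met]
    (e): 62 − 12 = 50 ≥ 50 [met]
  Stage 2 not carried; the plaintiff fails its burden.
The analysis ends at Stage 2; the defendant prevails.

defendant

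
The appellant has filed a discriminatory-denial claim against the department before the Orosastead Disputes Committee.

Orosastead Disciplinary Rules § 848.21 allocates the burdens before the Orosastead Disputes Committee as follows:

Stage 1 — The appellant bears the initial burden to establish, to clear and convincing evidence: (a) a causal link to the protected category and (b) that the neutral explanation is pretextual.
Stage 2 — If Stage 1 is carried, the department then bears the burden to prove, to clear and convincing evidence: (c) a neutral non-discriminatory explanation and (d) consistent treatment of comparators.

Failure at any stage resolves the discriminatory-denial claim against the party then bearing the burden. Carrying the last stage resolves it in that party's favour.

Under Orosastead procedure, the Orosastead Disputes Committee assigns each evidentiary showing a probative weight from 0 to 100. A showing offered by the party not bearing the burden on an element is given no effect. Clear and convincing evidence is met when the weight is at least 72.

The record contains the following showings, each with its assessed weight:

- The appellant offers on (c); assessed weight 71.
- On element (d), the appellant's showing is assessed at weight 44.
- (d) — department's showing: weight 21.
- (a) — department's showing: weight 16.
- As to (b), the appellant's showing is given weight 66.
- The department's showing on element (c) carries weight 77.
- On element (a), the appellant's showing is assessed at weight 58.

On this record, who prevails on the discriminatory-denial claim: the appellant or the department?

At Stage 1 the appellant must meet clear and convincing evidence (weight is at least 72): on (a) the weight is 58 (the department's 16 is given no effect), which does not reach 72, so (a) does not meet the standard; on (b) the weight is 66, < 72, so (b) does not meet the standard.
  The appellant does not carry Stage 1.
So the department prevails.

department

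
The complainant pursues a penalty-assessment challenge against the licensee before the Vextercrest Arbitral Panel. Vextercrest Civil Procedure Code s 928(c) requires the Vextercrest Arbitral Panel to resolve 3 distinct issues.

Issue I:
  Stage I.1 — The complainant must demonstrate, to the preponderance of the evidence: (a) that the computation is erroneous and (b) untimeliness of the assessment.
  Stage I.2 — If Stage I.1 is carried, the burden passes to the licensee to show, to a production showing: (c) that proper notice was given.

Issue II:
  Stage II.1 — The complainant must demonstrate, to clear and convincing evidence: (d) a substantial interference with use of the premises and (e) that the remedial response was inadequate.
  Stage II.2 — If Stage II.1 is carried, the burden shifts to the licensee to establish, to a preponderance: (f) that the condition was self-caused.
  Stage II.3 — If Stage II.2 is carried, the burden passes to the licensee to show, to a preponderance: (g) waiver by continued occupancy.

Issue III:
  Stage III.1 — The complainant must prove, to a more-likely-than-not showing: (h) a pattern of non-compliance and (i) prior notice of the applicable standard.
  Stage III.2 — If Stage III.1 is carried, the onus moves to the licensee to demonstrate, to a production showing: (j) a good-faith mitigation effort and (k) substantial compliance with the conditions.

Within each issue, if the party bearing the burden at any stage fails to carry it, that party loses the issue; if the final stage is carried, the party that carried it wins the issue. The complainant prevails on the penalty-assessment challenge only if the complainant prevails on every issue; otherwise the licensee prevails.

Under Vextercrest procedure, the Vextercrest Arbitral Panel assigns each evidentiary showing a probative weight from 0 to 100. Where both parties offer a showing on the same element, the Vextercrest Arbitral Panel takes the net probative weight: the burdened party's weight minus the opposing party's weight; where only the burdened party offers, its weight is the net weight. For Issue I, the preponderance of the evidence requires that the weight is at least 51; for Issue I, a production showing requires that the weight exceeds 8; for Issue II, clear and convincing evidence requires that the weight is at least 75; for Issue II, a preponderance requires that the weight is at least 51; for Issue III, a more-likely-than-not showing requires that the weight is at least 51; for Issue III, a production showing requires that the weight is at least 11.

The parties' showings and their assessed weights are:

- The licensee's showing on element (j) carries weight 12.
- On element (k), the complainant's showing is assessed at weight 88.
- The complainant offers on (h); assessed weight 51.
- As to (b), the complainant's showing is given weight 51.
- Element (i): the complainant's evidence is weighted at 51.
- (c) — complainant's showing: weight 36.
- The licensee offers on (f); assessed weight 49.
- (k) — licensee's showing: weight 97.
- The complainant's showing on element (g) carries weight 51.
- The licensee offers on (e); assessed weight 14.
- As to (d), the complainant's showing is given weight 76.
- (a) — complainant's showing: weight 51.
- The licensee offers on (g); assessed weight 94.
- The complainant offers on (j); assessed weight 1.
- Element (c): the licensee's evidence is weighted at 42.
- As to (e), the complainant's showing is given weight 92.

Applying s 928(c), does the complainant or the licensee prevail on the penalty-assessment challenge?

complainant

— Issue I —
Stage I.1 (complainant, the preponderance of the evidence, weight is at least 51): (a) 51 ≥ 51 — meets; (b) 51 ≥ 51 — meets.
  Stage I.1 carried; the burden shifts to the licensee.
Stage I.2 (licensee, a production showing, weight exceeds 8): (c) net 42−36=6 ≤ 8 — fails.
  Stage I.2 not carried; the licensee fails its burden.
The analysis ends at Stage I.2; the complainant prevails on this issue.
— Issue II —
At Stage II.1 the complainant must meet clear and convincing evidence (weight is at least 75): on (d) the weight is 76, which does reach 75, so (d) meets the standard; on (e) the weight is 92 less the opposing 14 gives net 78, ≥ 75, so (e) meets the standard.
  The complainant carries Stage II.1; the licensee now bears the burden.
At Stage II.2 the licensee must meet a preponderance (weight is at least 51): on (f) the weight is 49, < 51, so (f) does not meet the standard.
  Stage II.2 not carried; the licensee fails its burden.
The analysis ends at Stage II.2; the complainant prevails on this issue.
— Issue III —
At Stage III.1 the complainant must meet a more-likely-than-not showing (weight is at least 51): on (h) the weight is 51, which does reach 51, so (h) meets the standard; on (i) the weight is 51, ≥ 51, so (i) meets the standard.
  The complainant carries Stage III.1; the licensee now bears the burden.
At Stage III.2 the licensee must meet a production showing (weight is at least 11): on (j) the weight is 12 less the opposing 1 gives net 11, ≥ 11, so (j) meets the standard; on (k) the weight is 97 less the opposing 88 gives net 9, which does not reach 11, so (k) does not meet the standard.
  Not every element is met, so the licensee fails to carry Stage III.2.
So the complainant prevails on this issue.
Per-issue: Issue I → complainant; Issue II → complainant; Issue III → complainant. The complainant must prevail on every issue; overall, the complainant prevails.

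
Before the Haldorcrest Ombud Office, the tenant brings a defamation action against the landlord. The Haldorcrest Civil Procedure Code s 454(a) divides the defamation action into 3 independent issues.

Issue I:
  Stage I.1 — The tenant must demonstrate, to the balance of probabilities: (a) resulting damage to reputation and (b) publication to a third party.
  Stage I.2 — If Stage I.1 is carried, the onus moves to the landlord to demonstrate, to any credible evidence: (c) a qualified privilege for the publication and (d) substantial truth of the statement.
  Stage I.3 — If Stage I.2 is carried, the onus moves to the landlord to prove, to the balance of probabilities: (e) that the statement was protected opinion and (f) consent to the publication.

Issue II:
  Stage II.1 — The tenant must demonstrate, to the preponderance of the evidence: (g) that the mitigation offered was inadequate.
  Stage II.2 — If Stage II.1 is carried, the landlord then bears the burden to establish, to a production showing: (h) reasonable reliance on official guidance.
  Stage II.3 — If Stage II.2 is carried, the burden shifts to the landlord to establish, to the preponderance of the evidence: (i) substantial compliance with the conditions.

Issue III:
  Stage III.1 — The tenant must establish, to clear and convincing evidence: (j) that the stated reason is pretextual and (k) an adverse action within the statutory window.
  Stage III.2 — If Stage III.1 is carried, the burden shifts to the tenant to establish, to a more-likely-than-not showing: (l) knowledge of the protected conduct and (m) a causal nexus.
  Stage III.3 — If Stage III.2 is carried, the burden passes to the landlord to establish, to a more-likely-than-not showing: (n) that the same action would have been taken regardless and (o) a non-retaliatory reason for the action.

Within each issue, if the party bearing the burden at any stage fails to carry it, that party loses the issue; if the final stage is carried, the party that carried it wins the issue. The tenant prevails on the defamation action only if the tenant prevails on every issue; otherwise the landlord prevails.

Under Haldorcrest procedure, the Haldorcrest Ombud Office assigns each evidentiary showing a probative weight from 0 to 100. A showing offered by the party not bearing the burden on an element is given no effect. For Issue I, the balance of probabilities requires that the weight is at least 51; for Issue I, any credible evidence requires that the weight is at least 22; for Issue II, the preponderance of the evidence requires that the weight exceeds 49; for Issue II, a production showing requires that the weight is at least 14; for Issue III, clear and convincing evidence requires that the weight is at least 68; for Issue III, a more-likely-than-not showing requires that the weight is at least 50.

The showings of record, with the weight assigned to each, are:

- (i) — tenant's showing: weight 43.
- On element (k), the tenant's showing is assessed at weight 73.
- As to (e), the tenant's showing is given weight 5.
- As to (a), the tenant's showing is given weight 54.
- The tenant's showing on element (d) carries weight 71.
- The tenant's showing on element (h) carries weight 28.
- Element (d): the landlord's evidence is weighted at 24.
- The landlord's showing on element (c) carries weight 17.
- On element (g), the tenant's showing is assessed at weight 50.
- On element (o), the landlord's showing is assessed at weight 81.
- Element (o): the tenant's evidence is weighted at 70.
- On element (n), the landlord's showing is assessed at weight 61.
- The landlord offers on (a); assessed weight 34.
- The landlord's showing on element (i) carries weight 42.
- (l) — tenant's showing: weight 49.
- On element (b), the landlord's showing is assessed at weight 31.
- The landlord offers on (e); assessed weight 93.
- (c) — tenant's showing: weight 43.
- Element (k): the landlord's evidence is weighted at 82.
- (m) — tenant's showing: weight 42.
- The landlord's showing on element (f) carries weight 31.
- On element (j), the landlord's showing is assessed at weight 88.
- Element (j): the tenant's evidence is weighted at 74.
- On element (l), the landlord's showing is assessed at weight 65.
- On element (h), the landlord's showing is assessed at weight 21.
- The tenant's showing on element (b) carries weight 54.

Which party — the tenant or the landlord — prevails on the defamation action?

landlord

— Issue I —
At Stage I.1 the tenant must meet the balance of probabilities (weight is at least 51): on (a) the weight is 54 (the landlord's 34 is given no effect), ≥ 51, so (a) meets the standard; on (b) the weight is 54 (the landlord's 31 is given no effect), ≥ 51, so (b) meets the standard.
  Stage I.1 carried; the burden shifts to the landlord.
At Stage I.2 the landlord must meet any credible evidence (weight is at least 22): on (c) the weight is 17 (the tenant's 43 is given no effect), < 22, so (c) does not meet the standard; on (d) the weight is 24 (the tenant's 71 is given no effect), ≥ 22, so (d) meets the standard.
  Stage I.2 not carried; the landlord fails its burden.
The tenant prevails on this issue.
— Issue II —
Stage II.1 — burden on tenant; standard: the preponderance of the evidence (weight exceeds 49).
    (g): 50 > 49 [met]
  All elements met. The burden passes to the landlord.
Stage II.2 — burden on landlord; standard: a production showing (weight is at least 14).
    (h): 21 (tenant's 28 disregarded) ≥ 14 [met]
  Stage II.2 carried; the burden remains with the landlord.
Stage II.3 — burden on landlord; standard: the preponderance of the evidence (weight exceeds 49).
    (i): 42 (tenant's 43 disregarded) ≤ 49 [not met]
  Not every element is met, so the landlord fails to carry Stage II.3.
So the tenant prevails on this issue.
— Issue III —
Stage III.1 (tenant, clear and convincing evidence, weight is at least 68): (j) 74 (landlord's 88 disregarded) ≥ 68 — meets; (k) 73 (landlord's 82 disregarded) ≥ 68 — meets.
  All elements met. The tenant retains the burden for Stage III.2.
Stage III.2 (tenant, a more-likely-than-not showing, weight is at least 50): (l) 49 (landlord's 65 disregarded) < 50 — fails; (m) 42 < 50 — fails.
  Not every element is met, so the tenant fails to carry Stage III.2.
The analysis ends at Stage III.2; the landlord prevails on this issue.
Per-issue: Issue I → tenant; Issue II → tenant; Issue III → landlord. The tenant must prevail on every issue; overall, the landlord prevails.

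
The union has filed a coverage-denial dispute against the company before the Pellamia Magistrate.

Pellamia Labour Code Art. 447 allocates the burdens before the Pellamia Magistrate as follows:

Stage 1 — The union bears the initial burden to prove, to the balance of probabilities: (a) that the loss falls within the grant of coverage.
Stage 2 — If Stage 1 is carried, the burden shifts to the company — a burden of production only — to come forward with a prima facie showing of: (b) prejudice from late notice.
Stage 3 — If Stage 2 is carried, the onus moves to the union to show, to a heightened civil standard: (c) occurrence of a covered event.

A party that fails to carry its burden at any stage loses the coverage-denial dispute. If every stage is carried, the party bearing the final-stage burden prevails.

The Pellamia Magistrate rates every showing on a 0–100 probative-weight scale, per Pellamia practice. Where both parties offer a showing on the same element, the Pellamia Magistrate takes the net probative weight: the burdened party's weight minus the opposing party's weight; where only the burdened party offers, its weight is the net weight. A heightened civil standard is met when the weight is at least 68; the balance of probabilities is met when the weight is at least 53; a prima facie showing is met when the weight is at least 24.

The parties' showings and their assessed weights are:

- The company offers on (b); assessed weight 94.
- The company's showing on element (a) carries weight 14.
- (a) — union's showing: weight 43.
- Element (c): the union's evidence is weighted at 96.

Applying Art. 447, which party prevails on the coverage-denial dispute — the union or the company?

At Stage 1 the union must meet the balance of probabilities (weight is at least 53): on (a) the weight is 43 less the opposing 14 gives net 29, < 53, so (a) does not meet the standard.
  Not every element is met, so the union fails to carry Stage 1.
The analysis ends at Stage 1; the company prevails.

company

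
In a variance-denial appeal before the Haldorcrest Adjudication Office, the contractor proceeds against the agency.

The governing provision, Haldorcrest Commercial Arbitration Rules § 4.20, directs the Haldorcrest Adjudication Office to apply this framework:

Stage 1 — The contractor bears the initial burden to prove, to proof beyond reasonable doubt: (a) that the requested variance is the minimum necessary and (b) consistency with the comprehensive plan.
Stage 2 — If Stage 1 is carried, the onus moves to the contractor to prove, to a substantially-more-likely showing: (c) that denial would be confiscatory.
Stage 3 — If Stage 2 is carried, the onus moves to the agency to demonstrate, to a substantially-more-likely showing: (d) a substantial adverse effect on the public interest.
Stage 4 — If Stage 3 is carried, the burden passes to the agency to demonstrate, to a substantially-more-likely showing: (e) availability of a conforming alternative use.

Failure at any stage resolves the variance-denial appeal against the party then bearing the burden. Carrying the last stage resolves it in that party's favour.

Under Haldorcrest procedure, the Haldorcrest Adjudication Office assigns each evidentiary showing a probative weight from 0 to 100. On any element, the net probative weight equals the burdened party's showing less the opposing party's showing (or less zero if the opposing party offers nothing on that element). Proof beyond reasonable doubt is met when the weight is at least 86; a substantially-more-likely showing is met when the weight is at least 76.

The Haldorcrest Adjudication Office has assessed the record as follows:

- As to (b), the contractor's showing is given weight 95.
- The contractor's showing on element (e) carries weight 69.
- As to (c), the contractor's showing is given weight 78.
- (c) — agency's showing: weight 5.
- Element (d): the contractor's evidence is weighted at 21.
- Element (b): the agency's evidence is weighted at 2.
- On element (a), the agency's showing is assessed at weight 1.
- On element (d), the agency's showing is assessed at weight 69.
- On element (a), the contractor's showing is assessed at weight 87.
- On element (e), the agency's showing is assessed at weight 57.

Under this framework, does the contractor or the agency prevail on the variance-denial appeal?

agency

Stage 1 — burden on contractor; standard: proof beyond reasonable doubt (weight is at least 86).
    (a): 87 − 1 = 86 ≥ 86 [met]
    (b): 95 − 2 = 93 ≥ 86 [met]
  Stage 1 carried; the burden remains with the contractor.
Stage 2 — burden on contractor; standard: a substantially-more-likely showing (weight is at least 76).
    (c): 78 − 5 = 73 < 76 [not met]
  Not every element is met, so the contractor fails to carry Stage 2.
So the agency prevails.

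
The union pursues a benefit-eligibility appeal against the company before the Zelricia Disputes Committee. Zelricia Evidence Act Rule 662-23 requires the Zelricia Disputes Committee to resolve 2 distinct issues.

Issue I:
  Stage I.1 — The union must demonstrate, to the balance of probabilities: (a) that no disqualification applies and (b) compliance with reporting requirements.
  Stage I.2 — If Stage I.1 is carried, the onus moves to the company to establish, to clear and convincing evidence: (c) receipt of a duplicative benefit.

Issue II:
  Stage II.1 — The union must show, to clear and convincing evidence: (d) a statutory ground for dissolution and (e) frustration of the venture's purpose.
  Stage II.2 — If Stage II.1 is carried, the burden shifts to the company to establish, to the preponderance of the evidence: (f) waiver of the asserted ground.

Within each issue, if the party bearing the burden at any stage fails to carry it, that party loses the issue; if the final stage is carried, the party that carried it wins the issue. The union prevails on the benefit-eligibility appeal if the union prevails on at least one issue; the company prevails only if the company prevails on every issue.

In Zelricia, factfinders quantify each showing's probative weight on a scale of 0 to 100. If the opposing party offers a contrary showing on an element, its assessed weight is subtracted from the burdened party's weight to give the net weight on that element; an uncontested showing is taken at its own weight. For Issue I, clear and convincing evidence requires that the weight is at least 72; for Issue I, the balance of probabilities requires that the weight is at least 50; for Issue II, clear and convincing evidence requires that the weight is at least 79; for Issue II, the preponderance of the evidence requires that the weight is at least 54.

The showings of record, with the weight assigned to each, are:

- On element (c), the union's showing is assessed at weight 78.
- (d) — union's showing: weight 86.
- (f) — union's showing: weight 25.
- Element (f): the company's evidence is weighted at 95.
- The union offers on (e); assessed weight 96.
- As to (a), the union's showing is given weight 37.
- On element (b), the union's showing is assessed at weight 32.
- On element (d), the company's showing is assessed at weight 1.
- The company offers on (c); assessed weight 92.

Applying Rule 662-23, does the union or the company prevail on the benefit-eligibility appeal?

— Issue I —
Stage I.1 (union, the balance of probabilities, weight is at least 50): (a) 37 < 50 — fails; (b) 32 < 50 — fails.
  Stage I.1 not carried; the union fails its burden.
The analysis ends at Stage I.1; the company prevails on this issue.
— Issue II —
Stage II.1 (union, clear and convincing evidence, weight is at least 79): (d) net 86−1=85 ≥ 79 — meets; (e) 96 ≥ 79 — meets.
  Stage II.1 is satisfied; the onus moves to the company.
Stage II.2 (company, the preponderance of the evidence, weight is at least 54): (f) net 95−25=70 ≥ 54 — meets.
  All elements met at the final stage.
With every stage satisfied, the company prevails on this issue.
Per-issue: Issue I → company; Issue II → company. The union must prevail on at least one issue; overall, the company prevails.

company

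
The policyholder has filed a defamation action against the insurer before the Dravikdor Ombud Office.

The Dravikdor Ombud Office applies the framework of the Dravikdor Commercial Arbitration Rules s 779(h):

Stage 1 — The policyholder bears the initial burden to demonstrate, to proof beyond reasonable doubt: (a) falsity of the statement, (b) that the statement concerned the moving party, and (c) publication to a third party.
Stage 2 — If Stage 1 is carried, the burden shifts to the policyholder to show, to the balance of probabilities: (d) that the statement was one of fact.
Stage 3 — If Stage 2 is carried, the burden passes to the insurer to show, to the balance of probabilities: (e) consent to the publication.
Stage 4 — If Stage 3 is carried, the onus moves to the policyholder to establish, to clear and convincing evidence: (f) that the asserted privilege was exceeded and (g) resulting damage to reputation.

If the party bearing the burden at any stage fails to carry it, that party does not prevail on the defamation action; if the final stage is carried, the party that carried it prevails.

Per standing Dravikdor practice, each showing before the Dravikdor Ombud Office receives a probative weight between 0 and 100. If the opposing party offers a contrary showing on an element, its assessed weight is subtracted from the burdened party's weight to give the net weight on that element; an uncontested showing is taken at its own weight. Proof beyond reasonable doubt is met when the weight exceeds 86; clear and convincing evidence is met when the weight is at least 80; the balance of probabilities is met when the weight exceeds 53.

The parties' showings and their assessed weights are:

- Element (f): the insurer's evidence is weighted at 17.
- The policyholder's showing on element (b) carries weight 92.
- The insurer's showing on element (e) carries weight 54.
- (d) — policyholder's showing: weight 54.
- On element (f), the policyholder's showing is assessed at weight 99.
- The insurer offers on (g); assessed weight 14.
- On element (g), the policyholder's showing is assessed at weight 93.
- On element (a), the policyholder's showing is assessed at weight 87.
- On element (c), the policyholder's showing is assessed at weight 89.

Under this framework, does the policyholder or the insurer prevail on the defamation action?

Stage 1 — burden on policyholder; standard: proof beyond reasonable doubt (weight exceeds 86).
    (a): 87 > 86 [met]
    (b): 92 > 86 [met]
    (c): 89 > 86 [met]
  All elements met. The policyholder retains the burden for Stage 2.
Stage 2 — burden on policyholder; standard: the balance of probabilities (weight exceeds 53).
    (d): 54 > 53 [met]
  Stage 2 carried; the burden shifts to the insurer.
Stage 3 — burden on insurer; standard: the balance of probabilities (weight exceeds 53).
    (e): 54 > 53 [met]
  Stage 3 is satisfied; the onus moves to the policyholder.
Stage 4 — burden on policyholder; standard: clear and convincing evidence (weight is at least 80).
    (f): 99 − 17 = 82 ≥ 80 [met]
    (g): 93 − 14 = 79 < 80 [not met]
  Not every element is met, so the policyholder fails to carry Stage 4.
The analysis ends at Stage 4; the insurer prevails.

insurer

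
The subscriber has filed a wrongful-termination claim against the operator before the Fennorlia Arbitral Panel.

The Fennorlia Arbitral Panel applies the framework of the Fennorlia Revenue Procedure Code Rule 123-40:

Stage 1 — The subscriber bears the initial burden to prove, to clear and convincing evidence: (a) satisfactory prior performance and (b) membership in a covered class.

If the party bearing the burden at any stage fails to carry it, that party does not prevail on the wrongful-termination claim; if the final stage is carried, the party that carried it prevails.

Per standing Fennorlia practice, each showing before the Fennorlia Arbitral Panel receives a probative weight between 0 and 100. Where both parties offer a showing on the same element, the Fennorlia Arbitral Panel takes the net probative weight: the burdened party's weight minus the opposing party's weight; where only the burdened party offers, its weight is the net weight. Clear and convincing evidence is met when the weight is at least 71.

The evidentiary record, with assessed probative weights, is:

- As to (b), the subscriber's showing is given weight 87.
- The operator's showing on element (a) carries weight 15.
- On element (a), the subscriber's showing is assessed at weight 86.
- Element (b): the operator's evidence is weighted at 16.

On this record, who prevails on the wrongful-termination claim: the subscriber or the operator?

subscriber

Stage 1 — burden on subscriber; standard: clear and convincing evidence (weight is at least 71).
    (a): 86 − 15 = 71 ≥ 71 [met]
    (b): 87 − 16 = 71 ≥ 71 [met]
  Stage 1 carried; the final stage is satisfied.
Every stage carried; the subscriber prevails.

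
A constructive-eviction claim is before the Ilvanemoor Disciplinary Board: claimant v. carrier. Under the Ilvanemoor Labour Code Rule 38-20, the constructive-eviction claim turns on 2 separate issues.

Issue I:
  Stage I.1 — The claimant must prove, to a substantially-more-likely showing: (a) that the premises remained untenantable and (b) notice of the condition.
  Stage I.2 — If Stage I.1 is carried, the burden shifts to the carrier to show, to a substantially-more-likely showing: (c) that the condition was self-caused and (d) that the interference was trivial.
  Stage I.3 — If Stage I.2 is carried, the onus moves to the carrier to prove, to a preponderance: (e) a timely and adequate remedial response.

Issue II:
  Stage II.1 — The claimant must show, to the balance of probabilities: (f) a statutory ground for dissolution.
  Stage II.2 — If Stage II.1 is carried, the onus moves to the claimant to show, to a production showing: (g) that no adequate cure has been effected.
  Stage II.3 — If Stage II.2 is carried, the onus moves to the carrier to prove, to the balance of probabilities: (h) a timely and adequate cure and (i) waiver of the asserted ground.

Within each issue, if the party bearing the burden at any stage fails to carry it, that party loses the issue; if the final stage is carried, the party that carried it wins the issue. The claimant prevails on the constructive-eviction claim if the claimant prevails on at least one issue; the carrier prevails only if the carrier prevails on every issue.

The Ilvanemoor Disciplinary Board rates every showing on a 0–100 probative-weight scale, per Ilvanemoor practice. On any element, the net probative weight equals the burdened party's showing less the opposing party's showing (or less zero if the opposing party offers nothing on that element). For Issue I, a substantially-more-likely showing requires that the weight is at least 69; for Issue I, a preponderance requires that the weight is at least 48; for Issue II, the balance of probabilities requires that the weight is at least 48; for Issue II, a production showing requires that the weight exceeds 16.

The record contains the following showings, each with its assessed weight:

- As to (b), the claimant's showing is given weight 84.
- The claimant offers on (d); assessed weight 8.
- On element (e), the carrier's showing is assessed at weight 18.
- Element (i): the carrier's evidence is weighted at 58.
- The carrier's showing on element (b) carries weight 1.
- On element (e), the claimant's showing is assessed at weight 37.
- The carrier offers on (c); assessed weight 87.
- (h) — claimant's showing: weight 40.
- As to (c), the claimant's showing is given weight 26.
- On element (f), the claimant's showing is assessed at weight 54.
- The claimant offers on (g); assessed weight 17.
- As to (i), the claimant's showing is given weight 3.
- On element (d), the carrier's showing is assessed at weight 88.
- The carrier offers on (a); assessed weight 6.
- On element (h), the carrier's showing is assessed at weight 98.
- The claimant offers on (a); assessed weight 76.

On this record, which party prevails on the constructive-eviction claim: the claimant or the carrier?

— Issue I —
At Stage I.1 the claimant must meet a substantially-more-likely showing (weight is at least 69): on (a) the weight is 76 less the opposing 6 gives net 70, which does reach 69, so (a) meets the standard; on (b) the weight is 84 less the opposing 1 gives net 83, ≥ 69, so (b) meets the standard.
  Stage I.1 carried; the burden shifts to the carrier.
At Stage I.2 the carrier must meet a substantially-more-likely showing (weight is at least 69): on (c) the weight is 87 less the opposing 26 gives net 61, < 69, so (c) does not meet the standard; on (d) the weight is 88 less the opposing 8 gives net 80, ≥ 69, so (d) meets the standard.
  The carrier does not carry Stage I.2.
The analysis ends at Stage I.2; the claimant prevails on this issue.
— Issue II —
At Stage II.1 the claimant must meet the balance of probabilities (weight is at least 48): on (f) the weight is 54, which does reach 48, so (f) meets the standard.
  All elements met. The claimant retains the burden for Stage II.2.
At Stage II.2 the claimant must meet a production showing (weight exceeds 16): on (g) the weight is 17, which does exceed 16, so (g) meets the standard.
  Stage II.2 carried; the burden shifts to the carrier.
At Stage II.3 the carrier must meet the balance of probabilities (weight is at least 48): on (h) the weight is 98 less the opposing 40 gives net 58, ≥ 48, so (h) meets the standard; on (i) the weight is 58 less the opposing 3 gives net 55, which does reach 48, so (i) meets the standard.
  The carrier carries the last stage.
Every stage carried; the carrier prevails on this issue.
Per-issue: Issue I → claimant; Issue II → carrier. The claimant must prevail on at least one issue; overall, the claimant prevails.

claimant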